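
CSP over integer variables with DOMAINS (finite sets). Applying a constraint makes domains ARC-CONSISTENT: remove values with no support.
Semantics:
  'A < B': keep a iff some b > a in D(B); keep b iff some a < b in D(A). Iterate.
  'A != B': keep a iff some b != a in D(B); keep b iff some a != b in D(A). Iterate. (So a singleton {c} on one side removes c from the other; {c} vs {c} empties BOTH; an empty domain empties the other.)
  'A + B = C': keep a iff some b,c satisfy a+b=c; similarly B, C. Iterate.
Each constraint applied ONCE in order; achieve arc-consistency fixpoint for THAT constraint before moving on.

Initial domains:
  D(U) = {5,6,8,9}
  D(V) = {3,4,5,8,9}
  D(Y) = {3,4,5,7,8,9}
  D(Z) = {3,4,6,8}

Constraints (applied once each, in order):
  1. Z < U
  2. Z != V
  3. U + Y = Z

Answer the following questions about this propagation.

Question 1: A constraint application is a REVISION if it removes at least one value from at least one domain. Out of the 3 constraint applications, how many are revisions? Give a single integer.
Answer: 1

Derivation:
Constraint 1 (Z < U) on D(Z)={3,4,6,8} D(U)={5,6,8,9}: no change => not a revision
Constraint 2 (Z != V) on D(Z)={3,4,6,8} D(V)={3,4,5,8,9}: no change => not a revision
Constraint 3 (U + Y = Z) on D(U)={5,6,8,9} D(Y)={3,4,5,7,8,9} D(Z)={3,4,6,8}: U {5,6,8,9}->{5}; Y {3,4,5,7,8,9}->{3}; Z {3,4,6,8}->{8} => REVISION
Total revisions = 1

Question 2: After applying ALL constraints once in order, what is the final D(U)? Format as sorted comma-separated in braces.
Constraint 1 (Z < U) on D(Z)={3,4,6,8} D(U)={5,6,8,9}: no change
Constraint 2 (Z != V) on D(Z)={3,4,6,8} D(V)={3,4,5,8,9}: no change
Constraint 3 (U + Y = Z) on D(U)={5,6,8,9} D(Y)={3,4,5,7,8,9} D(Z)={3,4,6,8}: U {5,6,8,9}->{5}; Y {3,4,5,7,8,9}->{3}; Z {3,4,6,8}->{8}
So after all 3 constraints: D(U) = {5}

Answer: {5}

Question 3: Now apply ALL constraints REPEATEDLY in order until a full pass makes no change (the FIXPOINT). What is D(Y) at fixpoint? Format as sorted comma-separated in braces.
Answer: {}

Derivation:
pass 0 (initial): D(Y)={3,4,5,7,8,9}
pass 1: U {5,6,8,9}->{5}; Y {3,4,5,7,8,9}->{3}; Z {3,4,6,8}->{8}
pass 2: U {5}->{}; V {3,4,5,8,9}->{}; Y {3}->{}; Z {8}->{}
pass 3: no change
Fixpoint after 3 passes: D(Y) = {}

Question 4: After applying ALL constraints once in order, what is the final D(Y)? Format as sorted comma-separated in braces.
Constraint 1 (Z < U) on D(Z)={3,4,6,8} D(U)={5,6,8,9}: no change
Constraint 2 (Z != V) on D(Z)={3,4,6,8} D(V)={3,4,5,8,9}: no change
Constraint 3 (U + Y = Z) on D(U)={5,6,8,9} D(Y)={3,4,5,7,8,9} D(Z)={3,4,6,8}: U {5,6,8,9}->{5}; Y {3,4,5,7,8,9}->{3}; Z {3,4,6,8}->{8}
So after all 3 constraints: D(Y) = {3}

Answer: {3}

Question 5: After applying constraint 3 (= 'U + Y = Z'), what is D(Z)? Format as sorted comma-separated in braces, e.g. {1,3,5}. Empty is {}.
Answer: {8}

Derivation:
Constraint 1 (Z < U) on D(Z)={3,4,6,8} D(U)={5,6,8,9}: no change
Constraint 2 (Z != V) on D(Z)={3,4,6,8} D(V)={3,4,5,8,9}: no change
Constraint 3 (U + Y = Z) on D(U)={5,6,8,9} D(Y)={3,4,5,7,8,9} D(Z)={3,4,6,8}: U {5,6,8,9}->{5}; Y {3,4,5,7,8,9}->{3}; Z {3,4,6,8}->{8}
So after constraint 3: D(Z) = {8}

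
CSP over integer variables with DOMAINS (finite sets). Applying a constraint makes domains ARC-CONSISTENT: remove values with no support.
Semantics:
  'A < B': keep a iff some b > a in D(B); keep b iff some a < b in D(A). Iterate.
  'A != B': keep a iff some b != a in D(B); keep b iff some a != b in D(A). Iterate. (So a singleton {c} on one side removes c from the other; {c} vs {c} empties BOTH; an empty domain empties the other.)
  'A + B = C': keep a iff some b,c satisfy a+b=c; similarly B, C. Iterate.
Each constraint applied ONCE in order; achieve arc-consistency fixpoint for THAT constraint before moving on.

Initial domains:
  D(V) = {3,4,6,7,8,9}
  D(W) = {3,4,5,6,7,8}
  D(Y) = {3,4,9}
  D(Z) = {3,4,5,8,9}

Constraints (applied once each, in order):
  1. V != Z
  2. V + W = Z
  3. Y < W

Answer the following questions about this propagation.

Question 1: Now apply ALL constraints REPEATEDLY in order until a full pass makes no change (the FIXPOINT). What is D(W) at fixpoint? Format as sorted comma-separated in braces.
pass 0 (initial): D(W)={3,4,5,6,7,8}
pass 1: V {3,4,6,7,8,9}->{3,4,6}; W {3,4,5,6,7,8}->{4,5,6}; Y {3,4,9}->{3,4}; Z {3,4,5,8,9}->{8,9}
pass 2: V {3,4,6}->{3,4}
pass 3: no change
Fixpoint after 3 passes: D(W) = {4,5,6}

Answer: {4,5,6}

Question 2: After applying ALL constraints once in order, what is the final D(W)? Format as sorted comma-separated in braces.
Answer: {4,5,6}

Derivation:
Constraint 1 (V != Z) on D(V)={3,4,6,7,8,9} D(Z)={3,4,5,8,9}: no change
Constraint 2 (V + W = Z) on D(V)={3,4,6,7,8,9} D(W)={3,4,5,6,7,8} D(Z)={3,4,5,8,9}: V {3,4,6,7,8,9}->{3,4,6}; W {3,4,5,6,7,8}->{3,4,5,6}; Z {3,4,5,8,9}->{8,9}
Constraint 3 (Y < W) on D(Y)={3,4,9} D(W)={3,4,5,6}: Y {3,4,9}->{3,4}; W {3,4,5,6}->{4,5,6}
So after all 3 constraints: D(W) = {4,5,6}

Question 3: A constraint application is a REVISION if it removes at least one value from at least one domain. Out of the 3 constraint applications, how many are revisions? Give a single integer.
Constraint 1 (V != Z) on D(V)={3,4,6,7,8,9} D(Z)={3,4,5,8,9}: no change => not a revision
Constraint 2 (V + W = Z) on D(V)={3,4,6,7,8,9} D(W)={3,4,5,6,7,8} D(Z)={3,4,5,8,9}: V {3,4,6,7,8,9}->{3,4,6}; W {3,4,5,6,7,8}->{3,4,5,6}; Z {3,4,5,8,9}->{8,9} => REVISION
Constraint 3 (Y < W) on D(Y)={3,4,9} D(W)={3,4,5,6}: Y {3,4,9}->{3,4}; W {3,4,5,6}->{4,5,6} => REVISION
Total revisions = 2

Answer: 2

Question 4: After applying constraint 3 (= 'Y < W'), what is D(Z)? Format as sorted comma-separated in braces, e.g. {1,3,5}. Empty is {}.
Constraint 1 (V != Z) on D(V)={3,4,6,7,8,9} D(Z)={3,4,5,8,9}: no change
Constraint 2 (V + W = Z) on D(V)={3,4,6,7,8,9} D(W)={3,4,5,6,7,8} D(Z)={3,4,5,8,9}: V {3,4,6,7,8,9}->{3,4,6}; W {3,4,5,6,7,8}->{3,4,5,6}; Z {3,4,5,8,9}->{8,9}
Constraint 3 (Y < W) on D(Y)={3,4,9} D(W)={3,4,5,6}: Y {3,4,9}->{3,4}; W {3,4,5,6}->{4,5,6}
So after constraint 3: D(Z) = {8,9}

Answer: {8,9}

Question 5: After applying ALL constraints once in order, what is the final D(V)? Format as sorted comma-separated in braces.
Answer: {3,4,6}

Derivation:
Constraint 1 (V != Z) on D(V)={3,4,6,7,8,9} D(Z)={3,4,5,8,9}: no change
Constraint 2 (V + W = Z) on D(V)={3,4,6,7,8,9} D(W)={3,4,5,6,7,8} D(Z)={3,4,5,8,9}: V {3,4,6,7,8,9}->{3,4,6}; W {3,4,5,6,7,8}->{3,4,5,6}; Z {3,4,5,8,9}->{8,9}
Constraint 3 (Y < W) on D(Y)={3,4,9} D(W)={3,4,5,6}: Y {3,4,9}->{3,4}; W {3,4,5,6}->{4,5,6}
So after all 3 constraints: D(V) = {3,4,6}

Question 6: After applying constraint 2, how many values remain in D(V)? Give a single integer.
Constraint 1 (V != Z) on D(V)={3,4,6,7,8,9} D(Z)={3,4,5,8,9}: no change
Constraint 2 (V + W = Z) on D(V)={3,4,6,7,8,9} D(W)={3,4,5,6,7,8} D(Z)={3,4,5,8,9}: V {3,4,6,7,8,9}->{3,4,6}; W {3,4,5,6,7,8}->{3,4,5,6}; Z {3,4,5,8,9}->{8,9}
So after constraint 2: D(V)={3,4,6}, size = 3

Answer: 3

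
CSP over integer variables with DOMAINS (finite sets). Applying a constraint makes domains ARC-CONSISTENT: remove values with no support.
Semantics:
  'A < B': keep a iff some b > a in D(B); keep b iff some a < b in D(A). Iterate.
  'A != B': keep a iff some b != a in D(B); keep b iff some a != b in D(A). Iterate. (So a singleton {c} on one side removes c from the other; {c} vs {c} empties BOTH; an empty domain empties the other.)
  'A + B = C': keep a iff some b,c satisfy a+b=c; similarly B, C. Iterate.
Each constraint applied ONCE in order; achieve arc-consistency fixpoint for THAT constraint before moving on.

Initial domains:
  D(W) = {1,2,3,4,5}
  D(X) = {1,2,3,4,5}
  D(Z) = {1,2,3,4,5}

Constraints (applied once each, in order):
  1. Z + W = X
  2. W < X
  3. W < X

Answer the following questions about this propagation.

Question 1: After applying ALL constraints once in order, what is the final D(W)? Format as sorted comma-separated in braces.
Constraint 1 (Z + W = X) on D(Z)={1,2,3,4,5} D(W)={1,2,3,4,5} D(X)={1,2,3,4,5}: Z {1,2,3,4,5}->{1,2,3,4}; W {1,2,3,4,5}->{1,2,3,4}; X {1,2,3,4,5}->{2,3,4,5}
Constraint 2 (W < X) on D(W)={1,2,3,4} D(X)={2,3,4,5}: no change
Constraint 3 (W < X) on D(W)={1,2,3,4} D(X)={2,3,4,5}: no change
So after all 3 constraints: D(W) = {1,2,3,4}

Answer: {1,2,3,4}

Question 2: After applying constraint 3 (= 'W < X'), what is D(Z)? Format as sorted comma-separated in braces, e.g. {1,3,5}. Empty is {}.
Constraint 1 (Z + W = X) on D(Z)={1,2,3,4,5} D(W)={1,2,3,4,5} D(X)={1,2,3,4,5}: Z {1,2,3,4,5}->{1,2,3,4}; W {1,2,3,4,5}->{1,2,3,4}; X {1,2,3,4,5}->{2,3,4,5}
Constraint 2 (W < X) on D(W)={1,2,3,4} D(X)={2,3,4,5}: no change
Constraint 3 (W < X) on D(W)={1,2,3,4} D(X)={2,3,4,5}: no change
So after constraint 3: D(Z) = {1,2,3,4}

Answer: {1,2,3,4}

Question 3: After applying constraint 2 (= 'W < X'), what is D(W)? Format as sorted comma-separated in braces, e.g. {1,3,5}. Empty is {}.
Constraint 1 (Z + W = X) on D(Z)={1,2,3,4,5} D(W)={1,2,3,4,5} D(X)={1,2,3,4,5}: Z {1,2,3,4,5}->{1,2,3,4}; W {1,2,3,4,5}->{1,2,3,4}; X {1,2,3,4,5}->{2,3,4,5}
Constraint 2 (W < X) on D(W)={1,2,3,4} D(X)={2,3,4,5}: no change
So after constraint 2: D(W) = {1,2,3,4}

Answer: {1,2,3,4}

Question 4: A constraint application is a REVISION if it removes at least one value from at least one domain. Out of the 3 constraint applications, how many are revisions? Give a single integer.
Answer: 1

Derivation:
Constraint 1 (Z + W = X) on D(Z)={1,2,3,4,5} D(W)={1,2,3,4,5} D(X)={1,2,3,4,5}: Z {1,2,3,4,5}->{1,2,3,4}; W {1,2,3,4,5}->{1,2,3,4}; X {1,2,3,4,5}->{2,3,4,5} => REVISION
Constraint 2 (W < X) on D(W)={1,2,3,4} D(X)={2,3,4,5}: no change => not a revision
Constraint 3 (W < X) on D(W)={1,2,3,4} D(X)={2,3,4,5}: no change => not a revision
Total revisions = 1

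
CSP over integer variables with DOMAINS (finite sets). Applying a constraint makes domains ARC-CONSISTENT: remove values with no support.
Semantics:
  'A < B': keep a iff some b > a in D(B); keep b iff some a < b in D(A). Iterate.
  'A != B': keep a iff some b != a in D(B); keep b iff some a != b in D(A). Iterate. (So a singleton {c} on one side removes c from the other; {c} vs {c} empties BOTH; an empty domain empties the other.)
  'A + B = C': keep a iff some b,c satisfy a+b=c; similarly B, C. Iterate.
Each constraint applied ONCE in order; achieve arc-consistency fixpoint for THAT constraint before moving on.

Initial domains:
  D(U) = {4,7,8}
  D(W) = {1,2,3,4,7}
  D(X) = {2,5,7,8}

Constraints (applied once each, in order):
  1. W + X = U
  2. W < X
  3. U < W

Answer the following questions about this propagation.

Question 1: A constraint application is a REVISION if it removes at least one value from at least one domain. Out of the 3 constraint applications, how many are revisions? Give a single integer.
Answer: 2

Derivation:
Constraint 1 (W + X = U) on D(W)={1,2,3,4,7} D(X)={2,5,7,8} D(U)={4,7,8}: W {1,2,3,4,7}->{1,2,3}; X {2,5,7,8}->{2,5,7} => REVISION
Constraint 2 (W < X) on D(W)={1,2,3} D(X)={2,5,7}: no change => not a revision
Constraint 3 (U < W) on D(U)={4,7,8} D(W)={1,2,3}: U {4,7,8}->{}; W {1,2,3}->{} => REVISION
Total revisions = 2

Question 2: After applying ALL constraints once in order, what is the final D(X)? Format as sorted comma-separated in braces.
Answer: {2,5,7}

Derivation:
Constraint 1 (W + X = U) on D(W)={1,2,3,4,7} D(X)={2,5,7,8} D(U)={4,7,8}: W {1,2,3,4,7}->{1,2,3}; X {2,5,7,8}->{2,5,7}
Constraint 2 (W < X) on D(W)={1,2,3} D(X)={2,5,7}: no change
Constraint 3 (U < W) on D(U)={4,7,8} D(W)={1,2,3}: U {4,7,8}->{}; W {1,2,3}->{}
So after all 3 constraints: D(X) = {2,5,7}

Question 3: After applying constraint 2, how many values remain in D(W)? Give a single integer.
Constraint 1 (W + X = U) on D(W)={1,2,3,4,7} D(X)={2,5,7,8} D(U)={4,7,8}: W {1,2,3,4,7}->{1,2,3}; X {2,5,7,8}->{2,5,7}
Constraint 2 (W < X) on D(W)={1,2,3} D(X)={2,5,7}: no change
So after constraint 2: D(W)={1,2,3}, size = 3

Answer: 3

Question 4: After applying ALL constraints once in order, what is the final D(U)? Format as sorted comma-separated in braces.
Constraint 1 (W + X = U) on D(W)={1,2,3,4,7} D(X)={2,5,7,8} D(U)={4,7,8}: W {1,2,3,4,7}->{1,2,3}; X {2,5,7,8}->{2,5,7}
Constraint 2 (W < X) on D(W)={1,2,3} D(X)={2,5,7}: no change
Constraint 3 (U < W) on D(U)={4,7,8} D(W)={1,2,3}: U {4,7,8}->{}; W {1,2,3}->{}
So after all 3 constraints: D(U) = {}

Answer: {}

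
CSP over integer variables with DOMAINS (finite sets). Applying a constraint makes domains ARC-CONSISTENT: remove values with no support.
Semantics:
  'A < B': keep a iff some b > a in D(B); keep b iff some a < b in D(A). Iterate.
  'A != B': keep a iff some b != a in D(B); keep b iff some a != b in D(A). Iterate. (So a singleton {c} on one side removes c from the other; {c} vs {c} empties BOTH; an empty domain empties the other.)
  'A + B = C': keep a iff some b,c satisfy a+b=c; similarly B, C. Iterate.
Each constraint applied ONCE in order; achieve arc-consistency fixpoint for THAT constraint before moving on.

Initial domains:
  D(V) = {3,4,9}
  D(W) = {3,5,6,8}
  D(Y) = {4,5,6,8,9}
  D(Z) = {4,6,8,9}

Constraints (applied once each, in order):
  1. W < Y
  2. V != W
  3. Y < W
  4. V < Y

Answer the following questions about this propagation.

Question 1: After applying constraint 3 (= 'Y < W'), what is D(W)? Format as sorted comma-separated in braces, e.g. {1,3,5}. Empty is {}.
Constraint 1 (W < Y) on D(W)={3,5,6,8} D(Y)={4,5,6,8,9}: no change
Constraint 2 (V != W) on D(V)={3,4,9} D(W)={3,5,6,8}: no change
Constraint 3 (Y < W) on D(Y)={4,5,6,8,9} D(W)={3,5,6,8}: Y {4,5,6,8,9}->{4,5,6}; W {3,5,6,8}->{5,6,8}
So after constraint 3: D(W) = {5,6,8}

Answer: {5,6,8}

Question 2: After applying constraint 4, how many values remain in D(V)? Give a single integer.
Constraint 1 (W < Y) on D(W)={3,5,6,8} D(Y)={4,5,6,8,9}: no change
Constraint 2 (V != W) on D(V)={3,4,9} D(W)={3,5,6,8}: no change
Constraint 3 (Y < W) on D(Y)={4,5,6,8,9} D(W)={3,5,6,8}: Y {4,5,6,8,9}->{4,5,6}; W {3,5,6,8}->{5,6,8}
Constraint 4 (V < Y) on D(V)={3,4,9} D(Y)={4,5,6}: V {3,4,9}->{3,4}
So after constraint 4: D(V)={3,4}, size = 2

Answer: 2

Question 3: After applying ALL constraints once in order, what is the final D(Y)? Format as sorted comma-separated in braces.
Constraint 1 (W < Y) on D(W)={3,5,6,8} D(Y)={4,5,6,8,9}: no change
Constraint 2 (V != W) on D(V)={3,4,9} D(W)={3,5,6,8}: no change
Constraint 3 (Y < W) on D(Y)={4,5,6,8,9} D(W)={3,5,6,8}: Y {4,5,6,8,9}->{4,5,6}; W {3,5,6,8}->{5,6,8}
Constraint 4 (V < Y) on D(V)={3,4,9} D(Y)={4,5,6}: V {3,4,9}->{3,4}
So after all 4 constraints: D(Y) = {4,5,6}

Answer: {4,5,6}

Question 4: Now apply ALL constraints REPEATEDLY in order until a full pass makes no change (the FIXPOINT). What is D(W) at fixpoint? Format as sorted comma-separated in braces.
Answer: {}

Derivation:
pass 0 (initial): D(W)={3,5,6,8}
pass 1: V {3,4,9}->{3,4}; W {3,5,6,8}->{5,6,8}; Y {4,5,6,8,9}->{4,5,6}
pass 2: V {3,4}->{}; W {5,6,8}->{}; Y {4,5,6}->{}
pass 3: no change
Fixpoint after 3 passes: D(W) = {}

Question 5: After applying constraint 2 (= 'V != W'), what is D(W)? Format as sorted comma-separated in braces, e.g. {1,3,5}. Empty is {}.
Answer: {3,5,6,8}

Derivation:
Constraint 1 (W < Y) on D(W)={3,5,6,8} D(Y)={4,5,6,8,9}: no change
Constraint 2 (V != W) on D(V)={3,4,9} D(W)={3,5,6,8}: no change
So after constraint 2: D(W) = {3,5,6,8}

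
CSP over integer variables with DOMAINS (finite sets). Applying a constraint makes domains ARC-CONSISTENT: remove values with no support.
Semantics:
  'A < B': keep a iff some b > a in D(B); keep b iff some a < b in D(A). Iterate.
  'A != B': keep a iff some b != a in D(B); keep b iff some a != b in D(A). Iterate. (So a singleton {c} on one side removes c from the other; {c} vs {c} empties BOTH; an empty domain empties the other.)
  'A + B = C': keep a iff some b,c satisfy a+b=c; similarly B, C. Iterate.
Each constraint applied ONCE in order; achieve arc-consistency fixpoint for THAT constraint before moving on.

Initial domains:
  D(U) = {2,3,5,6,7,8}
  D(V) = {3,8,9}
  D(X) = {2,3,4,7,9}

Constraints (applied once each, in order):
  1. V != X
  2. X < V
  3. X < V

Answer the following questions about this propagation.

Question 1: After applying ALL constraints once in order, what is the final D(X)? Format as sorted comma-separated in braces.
Constraint 1 (V != X) on D(V)={3,8,9} D(X)={2,3,4,7,9}: no change
Constraint 2 (X < V) on D(X)={2,3,4,7,9} D(V)={3,8,9}: X {2,3,4,7,9}->{2,3,4,7}
Constraint 3 (X < V) on D(X)={2,3,4,7} D(V)={3,8,9}: no change
So after all 3 constraints: D(X) = {2,3,4,7}

Answer: {2,3,4,7}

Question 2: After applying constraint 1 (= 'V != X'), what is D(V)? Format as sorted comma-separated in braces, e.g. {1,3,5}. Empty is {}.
Constraint 1 (V != X) on D(V)={3,8,9} D(X)={2,3,4,7,9}: no change
So after constraint 1: D(V) = {3,8,9}

Answer: {3,8,9}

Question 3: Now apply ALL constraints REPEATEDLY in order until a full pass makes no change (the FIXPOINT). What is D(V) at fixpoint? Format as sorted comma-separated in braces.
pass 0 (initial): D(V)={3,8,9}
pass 1: X {2,3,4,7,9}->{2,3,4,7}
pass 2: no change
Fixpoint after 2 passes: D(V) = {3,8,9}

Answer: {3,8,9}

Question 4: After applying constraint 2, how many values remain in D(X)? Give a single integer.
Constraint 1 (V != X) on D(V)={3,8,9} D(X)={2,3,4,7,9}: no change
Constraint 2 (X < V) on D(X)={2,3,4,7,9} D(V)={3,8,9}: X {2,3,4,7,9}->{2,3,4,7}
So after constraint 2: D(X)={2,3,4,7}, size = 4

Answer: 4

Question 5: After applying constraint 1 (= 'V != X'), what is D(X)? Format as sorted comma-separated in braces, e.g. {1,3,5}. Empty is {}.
Constraint 1 (V != X) on D(V)={3,8,9} D(X)={2,3,4,7,9}: no change
So after constraint 1: D(X) = {2,3,4,7,9}

Answer: {2,3,4,7,9}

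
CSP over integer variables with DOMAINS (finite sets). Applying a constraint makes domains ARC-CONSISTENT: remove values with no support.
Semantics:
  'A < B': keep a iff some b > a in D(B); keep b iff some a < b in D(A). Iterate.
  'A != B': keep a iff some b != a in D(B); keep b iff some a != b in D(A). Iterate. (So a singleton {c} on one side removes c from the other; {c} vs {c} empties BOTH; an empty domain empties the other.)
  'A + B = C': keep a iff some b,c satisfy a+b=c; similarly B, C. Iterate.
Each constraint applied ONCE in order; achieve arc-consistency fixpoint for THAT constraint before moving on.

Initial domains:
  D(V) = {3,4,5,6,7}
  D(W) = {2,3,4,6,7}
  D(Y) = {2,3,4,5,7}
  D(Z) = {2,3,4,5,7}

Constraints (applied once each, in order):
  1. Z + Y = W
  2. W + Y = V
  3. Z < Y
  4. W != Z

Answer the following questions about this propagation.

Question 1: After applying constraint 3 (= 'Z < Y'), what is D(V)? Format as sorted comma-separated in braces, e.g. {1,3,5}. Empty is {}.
Answer: {6,7}

Derivation:
Constraint 1 (Z + Y = W) on D(Z)={2,3,4,5,7} D(Y)={2,3,4,5,7} D(W)={2,3,4,6,7}: Z {2,3,4,5,7}->{2,3,4,5}; Y {2,3,4,5,7}->{2,3,4,5}; W {2,3,4,6,7}->{4,6,7}
Constraint 2 (W + Y = V) on D(W)={4,6,7} D(Y)={2,3,4,5} D(V)={3,4,5,6,7}: W {4,6,7}->{4}; Y {2,3,4,5}->{2,3}; V {3,4,5,6,7}->{6,7}
Constraint 3 (Z < Y) on D(Z)={2,3,4,5} D(Y)={2,3}: Z {2,3,4,5}->{2}; Y {2,3}->{3}
So after constraint 3: D(V) = {6,7}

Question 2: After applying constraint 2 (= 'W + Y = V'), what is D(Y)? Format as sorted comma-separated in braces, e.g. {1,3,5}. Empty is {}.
Constraint 1 (Z + Y = W) on D(Z)={2,3,4,5,7} D(Y)={2,3,4,5,7} D(W)={2,3,4,6,7}: Z {2,3,4,5,7}->{2,3,4,5}; Y {2,3,4,5,7}->{2,3,4,5}; W {2,3,4,6,7}->{4,6,7}
Constraint 2 (W + Y = V) on D(W)={4,6,7} D(Y)={2,3,4,5} D(V)={3,4,5,6,7}: W {4,6,7}->{4}; Y {2,3,4,5}->{2,3}; V {3,4,5,6,7}->{6,7}
So after constraint 2: D(Y) = {2,3}

Answer: {2,3}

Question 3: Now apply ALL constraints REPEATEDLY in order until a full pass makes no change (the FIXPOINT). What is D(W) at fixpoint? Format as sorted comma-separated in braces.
Answer: {}

Derivation:
pass 0 (initial): D(W)={2,3,4,6,7}
pass 1: V {3,4,5,6,7}->{6,7}; W {2,3,4,6,7}->{4}; Y {2,3,4,5,7}->{3}; Z {2,3,4,5,7}->{2}
pass 2: V {6,7}->{}; W {4}->{}; Y {3}->{}; Z {2}->{}
pass 3: no change
Fixpoint after 3 passes: D(W) = {}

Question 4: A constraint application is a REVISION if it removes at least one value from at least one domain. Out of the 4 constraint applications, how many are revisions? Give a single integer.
Constraint 1 (Z + Y = W) on D(Z)={2,3,4,5,7} D(Y)={2,3,4,5,7} D(W)={2,3,4,6,7}: Z {2,3,4,5,7}->{2,3,4,5}; Y {2,3,4,5,7}->{2,3,4,5}; W {2,3,4,6,7}->{4,6,7} => REVISION
Constraint 2 (W + Y = V) on D(W)={4,6,7} D(Y)={2,3,4,5} D(V)={3,4,5,6,7}: W {4,6,7}->{4}; Y {2,3,4,5}->{2,3}; V {3,4,5,6,7}->{6,7} => REVISION
Constraint 3 (Z < Y) on D(Z)={2,3,4,5} D(Y)={2,3}: Z {2,3,4,5}->{2}; Y {2,3}->{3} => REVISION
Constraint 4 (W != Z) on D(W)={4} D(Z)={2}: no change => not a revision
Total revisions = 3

Answer: 3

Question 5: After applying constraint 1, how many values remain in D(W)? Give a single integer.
Answer: 3

Derivation:
Constraint 1 (Z + Y = W) on D(Z)={2,3,4,5,7} D(Y)={2,3,4,5,7} D(W)={2,3,4,6,7}: Z {2,3,4,5,7}->{2,3,4,5}; Y {2,3,4,5,7}->{2,3,4,5}; W {2,3,4,6,7}->{4,6,7}
So after constraint 1: D(W)={4,6,7}, size = 3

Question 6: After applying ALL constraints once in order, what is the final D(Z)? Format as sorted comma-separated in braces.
Constraint 1 (Z + Y = W) on D(Z)={2,3,4,5,7} D(Y)={2,3,4,5,7} D(W)={2,3,4,6,7}: Z {2,3,4,5,7}->{2,3,4,5}; Y {2,3,4,5,7}->{2,3,4,5}; W {2,3,4,6,7}->{4,6,7}
Constraint 2 (W + Y = V) on D(W)={4,6,7} D(Y)={2,3,4,5} D(V)={3,4,5,6,7}: W {4,6,7}->{4}; Y {2,3,4,5}->{2,3}; V {3,4,5,6,7}->{6,7}
Constraint 3 (Z < Y) on D(Z)={2,3,4,5} D(Y)={2,3}: Z {2,3,4,5}->{2}; Y {2,3}->{3}
Constraint 4 (W != Z) on D(W)={4} D(Z)={2}: no change
So after all 4 constraints: D(Z) = {2}

Answer: {2}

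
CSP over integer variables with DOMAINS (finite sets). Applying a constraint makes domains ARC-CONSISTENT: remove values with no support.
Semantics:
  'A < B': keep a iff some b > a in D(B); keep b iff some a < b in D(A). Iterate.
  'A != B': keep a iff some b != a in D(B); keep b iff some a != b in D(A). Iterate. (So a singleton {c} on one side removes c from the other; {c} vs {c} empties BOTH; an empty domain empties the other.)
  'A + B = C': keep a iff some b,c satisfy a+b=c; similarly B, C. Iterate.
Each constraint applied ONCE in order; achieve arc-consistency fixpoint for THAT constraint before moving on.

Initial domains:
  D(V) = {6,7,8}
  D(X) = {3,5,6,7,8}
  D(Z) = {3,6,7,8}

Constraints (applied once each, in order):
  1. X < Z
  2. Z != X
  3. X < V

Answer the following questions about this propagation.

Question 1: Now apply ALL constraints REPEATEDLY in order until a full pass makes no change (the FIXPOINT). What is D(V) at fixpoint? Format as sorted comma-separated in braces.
pass 0 (initial): D(V)={6,7,8}
pass 1: X {3,5,6,7,8}->{3,5,6,7}; Z {3,6,7,8}->{6,7,8}
pass 2: no change
Fixpoint after 2 passes: D(V) = {6,7,8}

Answer: {6,7,8}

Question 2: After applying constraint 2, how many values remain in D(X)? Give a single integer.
Answer: 4

Derivation:
Constraint 1 (X < Z) on D(X)={3,5,6,7,8} D(Z)={3,6,7,8}: X {3,5,6,7,8}->{3,5,6,7}; Z {3,6,7,8}->{6,7,8}
Constraint 2 (Z != X) on D(Z)={6,7,8} D(X)={3,5,6,7}: no change
So after constraint 2: D(X)={3,5,6,7}, size = 4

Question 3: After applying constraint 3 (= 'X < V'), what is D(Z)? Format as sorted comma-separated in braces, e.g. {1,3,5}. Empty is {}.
Answer: {6,7,8}

Derivation:
Constraint 1 (X < Z) on D(X)={3,5,6,7,8} D(Z)={3,6,7,8}: X {3,5,6,7,8}->{3,5,6,7}; Z {3,6,7,8}->{6,7,8}
Constraint 2 (Z != X) on D(Z)={6,7,8} D(X)={3,5,6,7}: no change
Constraint 3 (X < V) on D(X)={3,5,6,7} D(V)={6,7,8}: no change
So after constraint 3: D(Z) = {6,7,8}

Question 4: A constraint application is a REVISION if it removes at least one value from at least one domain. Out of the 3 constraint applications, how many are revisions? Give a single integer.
Constraint 1 (X < Z) on D(X)={3,5,6,7,8} D(Z)={3,6,7,8}: X {3,5,6,7,8}->{3,5,6,7}; Z {3,6,7,8}->{6,7,8} => REVISION
Constraint 2 (Z != X) on D(Z)={6,7,8} D(X)={3,5,6,7}: no change => not a revision
Constraint 3 (X < V) on D(X)={3,5,6,7} D(V)={6,7,8}: no change => not a revision
Total revisions = 1

Answer: 1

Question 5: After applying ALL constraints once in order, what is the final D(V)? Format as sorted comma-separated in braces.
Answer: {6,7,8}

Derivation:
Constraint 1 (X < Z) on D(X)={3,5,6,7,8} D(Z)={3,6,7,8}: X {3,5,6,7,8}->{3,5,6,7}; Z {3,6,7,8}->{6,7,8}
Constraint 2 (Z != X) on D(Z)={6,7,8} D(X)={3,5,6,7}: no change
Constraint 3 (X < V) on D(X)={3,5,6,7} D(V)={6,7,8}: no change
So after all 3 constraints: D(V) = {6,7,8}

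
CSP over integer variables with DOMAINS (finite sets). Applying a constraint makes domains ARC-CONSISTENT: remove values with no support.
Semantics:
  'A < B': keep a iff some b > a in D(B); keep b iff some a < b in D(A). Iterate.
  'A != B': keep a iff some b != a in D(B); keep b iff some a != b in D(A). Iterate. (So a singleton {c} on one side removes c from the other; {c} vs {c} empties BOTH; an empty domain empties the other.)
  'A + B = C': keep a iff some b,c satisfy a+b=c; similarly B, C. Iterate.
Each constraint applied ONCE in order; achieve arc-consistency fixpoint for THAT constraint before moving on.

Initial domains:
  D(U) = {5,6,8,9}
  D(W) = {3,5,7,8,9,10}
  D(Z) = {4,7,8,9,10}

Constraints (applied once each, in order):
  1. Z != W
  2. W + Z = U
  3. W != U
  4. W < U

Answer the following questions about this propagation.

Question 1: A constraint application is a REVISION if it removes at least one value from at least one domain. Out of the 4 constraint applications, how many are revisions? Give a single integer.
Answer: 1

Derivation:
Constraint 1 (Z != W) on D(Z)={4,7,8,9,10} D(W)={3,5,7,8,9,10}: no change => not a revision
Constraint 2 (W + Z = U) on D(W)={3,5,7,8,9,10} D(Z)={4,7,8,9,10} D(U)={5,6,8,9}: W {3,5,7,8,9,10}->{5}; Z {4,7,8,9,10}->{4}; U {5,6,8,9}->{9} => REVISION
Constraint 3 (W != U) on D(W)={5} D(U)={9}: no change => not a revision
Constraint 4 (W < U) on D(W)={5} D(U)={9}: no change => not a revision
Total revisions = 1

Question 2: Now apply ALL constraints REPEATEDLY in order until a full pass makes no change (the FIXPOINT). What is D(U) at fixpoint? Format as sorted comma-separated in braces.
pass 0 (initial): D(U)={5,6,8,9}
pass 1: U {5,6,8,9}->{9}; W {3,5,7,8,9,10}->{5}; Z {4,7,8,9,10}->{4}
pass 2: no change
Fixpoint after 2 passes: D(U) = {9}

Answer: {9}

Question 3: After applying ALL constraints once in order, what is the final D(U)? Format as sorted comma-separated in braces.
Constraint 1 (Z != W) on D(Z)={4,7,8,9,10} D(W)={3,5,7,8,9,10}: no change
Constraint 2 (W + Z = U) on D(W)={3,5,7,8,9,10} D(Z)={4,7,8,9,10} D(U)={5,6,8,9}: W {3,5,7,8,9,10}->{5}; Z {4,7,8,9,10}->{4}; U {5,6,8,9}->{9}
Constraint 3 (W != U) on D(W)={5} D(U)={9}: no change
Constraint 4 (W < U) on D(W)={5} D(U)={9}: no change
So after all 4 constraints: D(U) = {9}

Answer: {9}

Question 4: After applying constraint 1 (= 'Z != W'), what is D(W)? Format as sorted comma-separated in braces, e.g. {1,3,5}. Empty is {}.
Answer: {3,5,7,8,9,10}

Derivation:
Constraint 1 (Z != W) on D(Z)={4,7,8,9,10} D(W)={3,5,7,8,9,10}: no change
So after constraint 1: D(W) = {3,5,7,8,9,10}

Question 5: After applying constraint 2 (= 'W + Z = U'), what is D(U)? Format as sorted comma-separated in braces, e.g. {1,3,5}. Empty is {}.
Constraint 1 (Z != W) on D(Z)={4,7,8,9,10} D(W)={3,5,7,8,9,10}: no change
Constraint 2 (W + Z = U) on D(W)={3,5,7,8,9,10} D(Z)={4,7,8,9,10} D(U)={5,6,8,9}: W {3,5,7,8,9,10}->{5}; Z {4,7,8,9,10}->{4}; U {5,6,8,9}->{9}
So after constraint 2: D(U) = {9}

Answer: {9}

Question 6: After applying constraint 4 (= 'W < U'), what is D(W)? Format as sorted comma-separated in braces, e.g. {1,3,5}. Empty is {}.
Answer: {5}

Derivation:
Constraint 1 (Z != W) on D(Z)={4,7,8,9,10} D(W)={3,5,7,8,9,10}: no change
Constraint 2 (W + Z = U) on D(W)={3,5,7,8,9,10} D(Z)={4,7,8,9,10} D(U)={5,6,8,9}: W {3,5,7,8,9,10}->{5}; Z {4,7,8,9,10}->{4}; U {5,6,8,9}->{9}
Constraint 3 (W != U) on D(W)={5} D(U)={9}: no change
Constraint 4 (W < U) on D(W)={5} D(U)={9}: no change
So after constraint 4: D(W) = {5}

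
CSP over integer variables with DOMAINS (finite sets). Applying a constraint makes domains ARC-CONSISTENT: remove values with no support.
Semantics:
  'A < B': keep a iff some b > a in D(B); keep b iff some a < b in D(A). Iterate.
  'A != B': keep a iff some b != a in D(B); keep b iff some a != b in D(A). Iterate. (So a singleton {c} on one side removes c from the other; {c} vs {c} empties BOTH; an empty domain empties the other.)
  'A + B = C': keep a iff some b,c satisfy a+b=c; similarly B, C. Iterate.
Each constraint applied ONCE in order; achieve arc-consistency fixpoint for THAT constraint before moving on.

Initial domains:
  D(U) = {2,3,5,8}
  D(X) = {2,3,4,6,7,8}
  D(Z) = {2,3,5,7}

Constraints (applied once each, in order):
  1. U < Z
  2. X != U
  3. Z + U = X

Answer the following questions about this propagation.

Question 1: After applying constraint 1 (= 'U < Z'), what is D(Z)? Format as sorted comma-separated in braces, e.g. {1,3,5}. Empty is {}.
Constraint 1 (U < Z) on D(U)={2,3,5,8} D(Z)={2,3,5,7}: U {2,3,5,8}->{2,3,5}; Z {2,3,5,7}->{3,5,7}
So after constraint 1: D(Z) = {3,5,7}

Answer: {3,5,7}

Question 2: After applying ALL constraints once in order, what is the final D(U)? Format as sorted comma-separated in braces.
Answer: {2,3,5}

Derivation:
Constraint 1 (U < Z) on D(U)={2,3,5,8} D(Z)={2,3,5,7}: U {2,3,5,8}->{2,3,5}; Z {2,3,5,7}->{3,5,7}
Constraint 2 (X != U) on D(X)={2,3,4,6,7,8} D(U)={2,3,5}: no change
Constraint 3 (Z + U = X) on D(Z)={3,5,7} D(U)={2,3,5} D(X)={2,3,4,6,7,8}: Z {3,5,7}->{3,5}; X {2,3,4,6,7,8}->{6,7,8}
So after all 3 constraints: D(U) = {2,3,5}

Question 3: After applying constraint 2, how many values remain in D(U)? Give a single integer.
Constraint 1 (U < Z) on D(U)={2,3,5,8} D(Z)={2,3,5,7}: U {2,3,5,8}->{2,3,5}; Z {2,3,5,7}->{3,5,7}
Constraint 2 (X != U) on D(X)={2,3,4,6,7,8} D(U)={2,3,5}: no change
So after constraint 2: D(U)={2,3,5}, size = 3

Answer: 3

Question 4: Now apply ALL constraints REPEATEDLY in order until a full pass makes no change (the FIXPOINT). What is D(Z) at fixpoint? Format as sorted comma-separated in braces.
pass 0 (initial): D(Z)={2,3,5,7}
pass 1: U {2,3,5,8}->{2,3,5}; X {2,3,4,6,7,8}->{6,7,8}; Z {2,3,5,7}->{3,5}
pass 2: U {2,3,5}->{2,3}
pass 3: no change
Fixpoint after 3 passes: D(Z) = {3,5}

Answer: {3,5}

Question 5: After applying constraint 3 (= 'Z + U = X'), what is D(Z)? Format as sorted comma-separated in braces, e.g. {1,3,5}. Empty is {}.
Constraint 1 (U < Z) on D(U)={2,3,5,8} D(Z)={2,3,5,7}: U {2,3,5,8}->{2,3,5}; Z {2,3,5,7}->{3,5,7}
Constraint 2 (X != U) on D(X)={2,3,4,6,7,8} D(U)={2,3,5}: no change
Constraint 3 (Z + U = X) on D(Z)={3,5,7} D(U)={2,3,5} D(X)={2,3,4,6,7,8}: Z {3,5,7}->{3,5}; X {2,3,4,6,7,8}->{6,7,8}
So after constraint 3: D(Z) = {3,5}

Answer: {3,5}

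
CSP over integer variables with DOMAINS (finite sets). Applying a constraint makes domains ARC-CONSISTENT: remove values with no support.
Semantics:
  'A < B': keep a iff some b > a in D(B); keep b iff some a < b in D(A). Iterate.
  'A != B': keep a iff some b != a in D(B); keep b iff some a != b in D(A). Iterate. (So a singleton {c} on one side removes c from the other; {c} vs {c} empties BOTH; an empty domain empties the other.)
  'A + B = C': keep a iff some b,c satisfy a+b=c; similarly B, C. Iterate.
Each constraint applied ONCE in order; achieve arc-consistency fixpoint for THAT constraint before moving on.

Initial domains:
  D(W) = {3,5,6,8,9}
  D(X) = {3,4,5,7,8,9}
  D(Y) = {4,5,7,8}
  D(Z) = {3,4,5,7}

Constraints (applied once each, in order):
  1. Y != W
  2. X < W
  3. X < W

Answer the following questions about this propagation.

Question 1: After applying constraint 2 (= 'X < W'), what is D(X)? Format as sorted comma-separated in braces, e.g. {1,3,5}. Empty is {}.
Answer: {3,4,5,7,8}

Derivation:
Constraint 1 (Y != W) on D(Y)={4,5,7,8} D(W)={3,5,6,8,9}: no change
Constraint 2 (X < W) on D(X)={3,4,5,7,8,9} D(W)={3,5,6,8,9}: X {3,4,5,7,8,9}->{3,4,5,7,8}; W {3,5,6,8,9}->{5,6,8,9}
So after constraint 2: D(X) = {3,4,5,7,8}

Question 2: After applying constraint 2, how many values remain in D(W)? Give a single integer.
Constraint 1 (Y != W) on D(Y)={4,5,7,8} D(W)={3,5,6,8,9}: no change
Constraint 2 (X < W) on D(X)={3,4,5,7,8,9} D(W)={3,5,6,8,9}: X {3,4,5,7,8,9}->{3,4,5,7,8}; W {3,5,6,8,9}->{5,6,8,9}
So after constraint 2: D(W)={5,6,8,9}, size = 4

Answer: 4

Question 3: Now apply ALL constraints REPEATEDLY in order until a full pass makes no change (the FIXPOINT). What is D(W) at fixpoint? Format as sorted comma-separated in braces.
Answer: {5,6,8,9}

Derivation:
pass 0 (initial): D(W)={3,5,6,8,9}
pass 1: W {3,5,6,8,9}->{5,6,8,9}; X {3,4,5,7,8,9}->{3,4,5,7,8}
pass 2: no change
Fixpoint after 2 passes: D(W) = {5,6,8,9}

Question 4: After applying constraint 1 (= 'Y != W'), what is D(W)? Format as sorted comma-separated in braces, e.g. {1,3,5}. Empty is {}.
Answer: {3,5,6,8,9}

Derivation:
Constraint 1 (Y != W) on D(Y)={4,5,7,8} D(W)={3,5,6,8,9}: no change
So after constraint 1: D(W) = {3,5,6,8,9}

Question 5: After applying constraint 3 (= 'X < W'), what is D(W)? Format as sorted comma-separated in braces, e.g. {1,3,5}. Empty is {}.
Answer: {5,6,8,9}

Derivation:
Constraint 1 (Y != W) on D(Y)={4,5,7,8} D(W)={3,5,6,8,9}: no change
Constraint 2 (X < W) on D(X)={3,4,5,7,8,9} D(W)={3,5,6,8,9}: X {3,4,5,7,8,9}->{3,4,5,7,8}; W {3,5,6,8,9}->{5,6,8,9}
Constraint 3 (X < W) on D(X)={3,4,5,7,8} D(W)={5,6,8,9}: no change
So after constraint 3: D(W) = {5,6,8,9}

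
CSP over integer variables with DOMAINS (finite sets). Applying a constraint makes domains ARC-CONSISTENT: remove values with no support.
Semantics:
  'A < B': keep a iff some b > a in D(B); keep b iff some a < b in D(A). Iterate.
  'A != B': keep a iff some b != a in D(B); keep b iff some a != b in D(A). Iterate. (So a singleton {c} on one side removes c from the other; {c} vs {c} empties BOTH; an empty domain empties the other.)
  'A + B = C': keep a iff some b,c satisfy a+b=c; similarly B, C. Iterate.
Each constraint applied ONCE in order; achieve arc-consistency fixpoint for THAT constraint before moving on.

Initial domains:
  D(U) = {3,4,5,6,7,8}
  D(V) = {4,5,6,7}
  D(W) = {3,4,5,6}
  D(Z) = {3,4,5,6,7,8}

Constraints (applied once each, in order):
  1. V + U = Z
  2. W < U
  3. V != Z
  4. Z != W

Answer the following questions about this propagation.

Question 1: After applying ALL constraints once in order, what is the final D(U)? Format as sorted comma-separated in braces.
Constraint 1 (V + U = Z) on D(V)={4,5,6,7} D(U)={3,4,5,6,7,8} D(Z)={3,4,5,6,7,8}: V {4,5,6,7}->{4,5}; U {3,4,5,6,7,8}->{3,4}; Z {3,4,5,6,7,8}->{7,8}
Constraint 2 (W < U) on D(W)={3,4,5,6} D(U)={3,4}: W {3,4,5,6}->{3}; U {3,4}->{4}
Constraint 3 (V != Z) on D(V)={4,5} D(Z)={7,8}: no change
Constraint 4 (Z != W) on D(Z)={7,8} D(W)={3}: no change
So after all 4 constraints: D(U) = {4}

Answer: {4}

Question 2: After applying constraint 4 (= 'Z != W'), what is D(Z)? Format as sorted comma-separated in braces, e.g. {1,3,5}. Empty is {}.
Answer: {7,8}

Derivation:
Constraint 1 (V + U = Z) on D(V)={4,5,6,7} D(U)={3,4,5,6,7,8} D(Z)={3,4,5,6,7,8}: V {4,5,6,7}->{4,5}; U {3,4,5,6,7,8}->{3,4}; Z {3,4,5,6,7,8}->{7,8}
Constraint 2 (W < U) on D(W)={3,4,5,6} D(U)={3,4}: W {3,4,5,6}->{3}; U {3,4}->{4}
Constraint 3 (V != Z) on D(V)={4,5} D(Z)={7,8}: no change
Constraint 4 (Z != W) on D(Z)={7,8} D(W)={3}: no change
So after constraint 4: D(Z) = {7,8}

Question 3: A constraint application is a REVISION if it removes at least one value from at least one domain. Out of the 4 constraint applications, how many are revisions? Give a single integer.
Answer: 2

Derivation:
Constraint 1 (V + U = Z) on D(V)={4,5,6,7} D(U)={3,4,5,6,7,8} D(Z)={3,4,5,6,7,8}: V {4,5,6,7}->{4,5}; U {3,4,5,6,7,8}->{3,4}; Z {3,4,5,6,7,8}->{7,8} => REVISION
Constraint 2 (W < U) on D(W)={3,4,5,6} D(U)={3,4}: W {3,4,5,6}->{3}; U {3,4}->{4} => REVISION
Constraint 3 (V != Z) on D(V)={4,5} D(Z)={7,8}: no change => not a revision
Constraint 4 (Z != W) on D(Z)={7,8} D(W)={3}: no change => not a revision
Total revisions = 2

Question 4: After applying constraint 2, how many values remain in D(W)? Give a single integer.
Constraint 1 (V + U = Z) on D(V)={4,5,6,7} D(U)={3,4,5,6,7,8} D(Z)={3,4,5,6,7,8}: V {4,5,6,7}->{4,5}; U {3,4,5,6,7,8}->{3,4}; Z {3,4,5,6,7,8}->{7,8}
Constraint 2 (W < U) on D(W)={3,4,5,6} D(U)={3,4}: W {3,4,5,6}->{3}; U {3,4}->{4}
So after constraint 2: D(W)={3}, size = 1

Answer: 1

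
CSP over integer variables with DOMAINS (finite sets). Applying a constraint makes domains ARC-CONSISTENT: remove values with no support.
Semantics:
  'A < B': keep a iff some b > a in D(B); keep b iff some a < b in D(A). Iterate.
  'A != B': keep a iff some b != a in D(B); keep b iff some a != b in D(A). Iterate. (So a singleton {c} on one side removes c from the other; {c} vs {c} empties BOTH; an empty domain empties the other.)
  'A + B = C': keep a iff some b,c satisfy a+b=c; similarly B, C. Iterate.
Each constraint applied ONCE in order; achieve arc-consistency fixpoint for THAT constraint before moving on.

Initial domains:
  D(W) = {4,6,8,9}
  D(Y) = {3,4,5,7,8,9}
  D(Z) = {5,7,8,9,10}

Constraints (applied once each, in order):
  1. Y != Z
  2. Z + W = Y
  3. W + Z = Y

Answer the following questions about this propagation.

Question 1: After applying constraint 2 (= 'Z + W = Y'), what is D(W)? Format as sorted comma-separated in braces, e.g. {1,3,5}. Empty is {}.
Answer: {4}

Derivation:
Constraint 1 (Y != Z) on D(Y)={3,4,5,7,8,9} D(Z)={5,7,8,9,10}: no change
Constraint 2 (Z + W = Y) on D(Z)={5,7,8,9,10} D(W)={4,6,8,9} D(Y)={3,4,5,7,8,9}: Z {5,7,8,9,10}->{5}; W {4,6,8,9}->{4}; Y {3,4,5,7,8,9}->{9}
So after constraint 2: D(W) = {4}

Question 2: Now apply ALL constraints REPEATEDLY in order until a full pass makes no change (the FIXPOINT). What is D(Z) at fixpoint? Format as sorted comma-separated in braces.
pass 0 (initial): D(Z)={5,7,8,9,10}
pass 1: W {4,6,8,9}->{4}; Y {3,4,5,7,8,9}->{9}; Z {5,7,8,9,10}->{5}
pass 2: no change
Fixpoint after 2 passes: D(Z) = {5}

Answer: {5}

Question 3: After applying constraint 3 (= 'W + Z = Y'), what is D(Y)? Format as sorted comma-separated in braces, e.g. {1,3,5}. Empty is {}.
Answer: {9}

Derivation:
Constraint 1 (Y != Z) on D(Y)={3,4,5,7,8,9} D(Z)={5,7,8,9,10}: no change
Constraint 2 (Z + W = Y) on D(Z)={5,7,8,9,10} D(W)={4,6,8,9} D(Y)={3,4,5,7,8,9}: Z {5,7,8,9,10}->{5}; W {4,6,8,9}->{4}; Y {3,4,5,7,8,9}->{9}
Constraint 3 (W + Z = Y) on D(W)={4} D(Z)={5} D(Y)={9}: no change
So after constraint 3: D(Y) = {9}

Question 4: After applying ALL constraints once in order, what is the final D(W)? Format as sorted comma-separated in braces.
Constraint 1 (Y != Z) on D(Y)={3,4,5,7,8,9} D(Z)={5,7,8,9,10}: no change
Constraint 2 (Z + W = Y) on D(Z)={5,7,8,9,10} D(W)={4,6,8,9} D(Y)={3,4,5,7,8,9}: Z {5,7,8,9,10}->{5}; W {4,6,8,9}->{4}; Y {3,4,5,7,8,9}->{9}
Constraint 3 (W + Z = Y) on D(W)={4} D(Z)={5} D(Y)={9}: no change
So after all 3 constraints: D(W) = {4}

Answer: {4}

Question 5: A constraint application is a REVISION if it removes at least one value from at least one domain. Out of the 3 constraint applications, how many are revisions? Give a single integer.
Constraint 1 (Y != Z) on D(Y)={3,4,5,7,8,9} D(Z)={5,7,8,9,10}: no change => not a revision
Constraint 2 (Z + W = Y) on D(Z)={5,7,8,9,10} D(W)={4,6,8,9} D(Y)={3,4,5,7,8,9}: Z {5,7,8,9,10}->{5}; W {4,6,8,9}->{4}; Y {3,4,5,7,8,9}->{9} => REVISION
Constraint 3 (W + Z = Y) on D(W)={4} D(Z)={5} D(Y)={9}: no change => not a revision
Total revisions = 1

Answer: 1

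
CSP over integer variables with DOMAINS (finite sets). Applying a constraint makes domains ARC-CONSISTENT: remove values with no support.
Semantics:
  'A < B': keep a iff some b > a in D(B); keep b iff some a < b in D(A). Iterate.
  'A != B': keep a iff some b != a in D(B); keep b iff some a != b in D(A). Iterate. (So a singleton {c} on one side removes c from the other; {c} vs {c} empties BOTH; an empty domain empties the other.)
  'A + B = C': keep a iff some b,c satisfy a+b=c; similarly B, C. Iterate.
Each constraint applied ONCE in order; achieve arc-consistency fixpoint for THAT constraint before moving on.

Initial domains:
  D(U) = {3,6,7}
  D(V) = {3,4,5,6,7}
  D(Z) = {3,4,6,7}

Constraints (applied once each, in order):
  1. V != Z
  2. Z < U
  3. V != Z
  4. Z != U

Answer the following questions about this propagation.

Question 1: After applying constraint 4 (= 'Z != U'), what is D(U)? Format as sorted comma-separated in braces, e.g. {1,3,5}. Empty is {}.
Answer: {6,7}

Derivation:
Constraint 1 (V != Z) on D(V)={3,4,5,6,7} D(Z)={3,4,6,7}: no change
Constraint 2 (Z < U) on D(Z)={3,4,6,7} D(U)={3,6,7}: Z {3,4,6,7}->{3,4,6}; U {3,6,7}->{6,7}
Constraint 3 (V != Z) on D(V)={3,4,5,6,7} D(Z)={3,4,6}: no change
Constraint 4 (Z != U) on D(Z)={3,4,6} D(U)={6,7}: no change
So after constraint 4: D(U) = {6,7}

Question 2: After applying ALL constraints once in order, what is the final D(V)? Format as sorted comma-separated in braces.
Answer: {3,4,5,6,7}

Derivation:
Constraint 1 (V != Z) on D(V)={3,4,5,6,7} D(Z)={3,4,6,7}: no change
Constraint 2 (Z < U) on D(Z)={3,4,6,7} D(U)={3,6,7}: Z {3,4,6,7}->{3,4,6}; U {3,6,7}->{6,7}
Constraint 3 (V != Z) on D(V)={3,4,5,6,7} D(Z)={3,4,6}: no change
Constraint 4 (Z != U) on D(Z)={3,4,6} D(U)={6,7}: no change
So after all 4 constraints: D(V) = {3,4,5,6,7}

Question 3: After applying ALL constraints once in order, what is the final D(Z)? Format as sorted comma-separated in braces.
Answer: {3,4,6}

Derivation:
Constraint 1 (V != Z) on D(V)={3,4,5,6,7} D(Z)={3,4,6,7}: no change
Constraint 2 (Z < U) on D(Z)={3,4,6,7} D(U)={3,6,7}: Z {3,4,6,7}->{3,4,6}; U {3,6,7}->{6,7}
Constraint 3 (V != Z) on D(V)={3,4,5,6,7} D(Z)={3,4,6}: no change
Constraint 4 (Z != U) on D(Z)={3,4,6} D(U)={6,7}: no change
So after all 4 constraints: D(Z) = {3,4,6}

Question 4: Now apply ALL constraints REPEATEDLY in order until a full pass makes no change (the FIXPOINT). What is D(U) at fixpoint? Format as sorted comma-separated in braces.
Answer: {6,7}

Derivation:
pass 0 (initial): D(U)={3,6,7}
pass 1: U {3,6,7}->{6,7}; Z {3,4,6,7}->{3,4,6}
pass 2: no change
Fixpoint after 2 passes: D(U) = {6,7}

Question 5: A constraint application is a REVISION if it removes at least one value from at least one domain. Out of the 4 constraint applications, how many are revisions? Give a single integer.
Constraint 1 (V != Z) on D(V)={3,4,5,6,7} D(Z)={3,4,6,7}: no change => not a revision
Constraint 2 (Z < U) on D(Z)={3,4,6,7} D(U)={3,6,7}: Z {3,4,6,7}->{3,4,6}; U {3,6,7}->{6,7} => REVISION
Constraint 3 (V != Z) on D(V)={3,4,5,6,7} D(Z)={3,4,6}: no change => not a revision
Constraint 4 (Z != U) on D(Z)={3,4,6} D(U)={6,7}: no change => not a revision
Total revisions = 1

Answer: 1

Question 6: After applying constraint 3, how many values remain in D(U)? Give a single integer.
Constraint 1 (V != Z) on D(V)={3,4,5,6,7} D(Z)={3,4,6,7}: no change
Constraint 2 (Z < U) on D(Z)={3,4,6,7} D(U)={3,6,7}: Z {3,4,6,7}->{3,4,6}; U {3,6,7}->{6,7}
Constraint 3 (V != Z) on D(V)={3,4,5,6,7} D(Z)={3,4,6}: no change
So after constraint 3: D(U)={6,7}, size = 2

Answer: 2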